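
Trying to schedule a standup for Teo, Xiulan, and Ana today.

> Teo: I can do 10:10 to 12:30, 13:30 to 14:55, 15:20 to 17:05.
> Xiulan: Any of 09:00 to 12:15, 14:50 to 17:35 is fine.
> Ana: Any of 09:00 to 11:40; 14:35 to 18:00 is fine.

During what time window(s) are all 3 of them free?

Teo ∩ Xiulan: 10:10-12:15, 14:50-14:55, 15:20-17:05.
Teo ∩ Xiulan ∩ Ana: 10:10-11:40, 14:50-14:55, 15:20-17:05.

10:10-11:40, 14:50-14:55, 15:20-17:05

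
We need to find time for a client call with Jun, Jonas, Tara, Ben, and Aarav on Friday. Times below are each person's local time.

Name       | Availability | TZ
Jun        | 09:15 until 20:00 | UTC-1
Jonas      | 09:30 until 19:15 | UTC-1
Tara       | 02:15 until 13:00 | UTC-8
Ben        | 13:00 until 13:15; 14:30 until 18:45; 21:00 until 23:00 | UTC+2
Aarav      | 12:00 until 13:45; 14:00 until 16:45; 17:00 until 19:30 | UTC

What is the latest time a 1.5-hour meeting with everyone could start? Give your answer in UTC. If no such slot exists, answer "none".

15:15

Jun in UTC: 10:15-21:00 (add 1h to convert from UTC-1).
Jonas in UTC: 10:30-20:15 (add 1h to convert from UTC-1).
Tara in UTC: 10:15-21:00 (add 8h to convert from UTC-8).
Ben in UTC: 11:00-11:15, 12:30-16:45, 19:00-21:00 (subtract 2h to convert from UTC+2).
Aarav in UTC: 12:00-13:45, 14:00-16:45, 17:00-19:30.
Jun ∩ Jonas: 10:30-20:15.
Jun ∩ Jonas ∩ Tara: 10:30-20:15.
Jun ∩ Jonas ∩ Tara ∩ Ben: 11:00-11:15, 12:30-16:45, 19:00-20:15.
Jun ∩ Jonas ∩ Tara ∩ Ben ∩ Aarav: 12:30-13:45, 14:00-16:45, 19:00-19:30.
The last common window of at least 90 minutes is 14:00-16:45; a 90-minute meeting can start as late as 15:15 and still end by 16:45.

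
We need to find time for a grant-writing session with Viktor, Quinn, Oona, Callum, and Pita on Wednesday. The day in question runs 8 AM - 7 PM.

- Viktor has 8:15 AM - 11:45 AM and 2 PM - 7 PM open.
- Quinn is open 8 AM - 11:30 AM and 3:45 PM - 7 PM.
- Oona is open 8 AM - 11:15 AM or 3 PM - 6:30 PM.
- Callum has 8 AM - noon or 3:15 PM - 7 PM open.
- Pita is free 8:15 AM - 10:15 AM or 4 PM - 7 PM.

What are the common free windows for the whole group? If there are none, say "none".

08:15-10:15, 16:00-18:30

Viktor ∩ Quinn: 08:15-11:30, 15:45-19:00.
Viktor ∩ Quinn ∩ Oona: 08:15-11:15, 15:45-18:30.
Viktor ∩ Quinn ∩ Oona ∩ Callum: 08:15-11:15, 15:45-18:30.
Viktor ∩ Quinn ∩ Oona ∩ Callum ∩ Pita: 08:15-10:15, 16:00-18:30.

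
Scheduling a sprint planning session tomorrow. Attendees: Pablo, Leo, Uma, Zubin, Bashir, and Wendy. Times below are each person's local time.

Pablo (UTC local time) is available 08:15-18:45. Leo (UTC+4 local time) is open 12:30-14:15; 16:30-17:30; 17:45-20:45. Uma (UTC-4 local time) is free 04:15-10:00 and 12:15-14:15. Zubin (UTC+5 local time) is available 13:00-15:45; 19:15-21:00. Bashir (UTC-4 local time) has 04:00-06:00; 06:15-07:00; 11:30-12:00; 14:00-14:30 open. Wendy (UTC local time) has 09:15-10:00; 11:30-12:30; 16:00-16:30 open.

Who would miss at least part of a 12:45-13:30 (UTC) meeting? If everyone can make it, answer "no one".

Bashir, Wendy, Zubin

Pablo in UTC: 08:15-18:45.
Leo in UTC: 08:30-10:15, 12:30-13:30, 13:45-16:45 (subtract 4h to convert from UTC+4).
Uma in UTC: 08:15-14:00, 16:15-18:15 (add 4h to convert from UTC-4).
Zubin in UTC: 08:00-10:45, 14:15-16:00 (subtract 5h to convert from UTC+5).
Bashir in UTC: 08:00-10:00, 10:15-11:00, 15:30-16:00, 18:00-18:30 (add 4h to convert from UTC-4).
Wendy in UTC: 09:15-10:00, 11:30-12:30, 16:00-16:30.
Pablo: free for 12:45-13:30. Leo: free for 12:45-13:30. Uma: free for 12:45-13:30. Zubin: not fully free for 12:45-13:30. Bashir: not fully free for 12:45-13:30. Wendy: not fully free for 12:45-13:30.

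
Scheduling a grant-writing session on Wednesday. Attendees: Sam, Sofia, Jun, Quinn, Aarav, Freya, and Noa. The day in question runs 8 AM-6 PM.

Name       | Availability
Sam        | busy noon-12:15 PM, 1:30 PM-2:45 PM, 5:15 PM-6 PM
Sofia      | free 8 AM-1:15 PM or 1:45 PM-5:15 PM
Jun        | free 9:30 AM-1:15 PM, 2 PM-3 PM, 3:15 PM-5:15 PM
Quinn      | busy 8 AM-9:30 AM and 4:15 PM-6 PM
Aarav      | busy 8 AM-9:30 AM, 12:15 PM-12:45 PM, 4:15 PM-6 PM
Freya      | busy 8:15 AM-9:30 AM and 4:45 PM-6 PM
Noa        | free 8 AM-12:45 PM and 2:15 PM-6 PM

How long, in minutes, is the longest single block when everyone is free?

Sam free: 08:00-12:00, 12:15-13:30, 14:45-17:15 (invert busy blocks within the working day).
Sofia free: 08:00-13:15, 13:45-17:15.
Jun free: 09:30-13:15, 14:00-15:00, 15:15-17:15.
Quinn free: 09:30-16:15 (invert busy blocks within the working day).
Aarav free: 09:30-12:15, 12:45-16:15 (invert busy blocks within the working day).
Freya free: 08:00-08:15, 09:30-16:45 (invert busy blocks within the working day).
Noa free: 08:00-12:45, 14:15-18:00.
Sam ∩ Sofia: 08:00-12:00, 12:15-13:15, 14:45-17:15.
Sam ∩ Sofia ∩ Jun: 09:30-12:00, 12:15-13:15, 14:45-15:00, 15:15-17:15.
Sam ∩ Sofia ∩ Jun ∩ Quinn: 09:30-12:00, 12:15-13:15, 14:45-15:00, 15:15-16:15.
Sam ∩ Sofia ∩ Jun ∩ Quinn ∩ Aarav: 09:30-12:00, 12:45-13:15, 14:45-15:00, 15:15-16:15.
Sam ∩ Sofia ∩ Jun ∩ Quinn ∩ Aarav ∩ Freya: 09:30-12:00, 12:45-13:15, 14:45-15:00, 15:15-16:15.
Sam ∩ Sofia ∩ Jun ∩ Quinn ∩ Aarav ∩ Freya ∩ Noa: 09:30-12:00, 14:45-15:00, 15:15-16:15.
The longest is 09:30-12:00 at 150 minutes.

150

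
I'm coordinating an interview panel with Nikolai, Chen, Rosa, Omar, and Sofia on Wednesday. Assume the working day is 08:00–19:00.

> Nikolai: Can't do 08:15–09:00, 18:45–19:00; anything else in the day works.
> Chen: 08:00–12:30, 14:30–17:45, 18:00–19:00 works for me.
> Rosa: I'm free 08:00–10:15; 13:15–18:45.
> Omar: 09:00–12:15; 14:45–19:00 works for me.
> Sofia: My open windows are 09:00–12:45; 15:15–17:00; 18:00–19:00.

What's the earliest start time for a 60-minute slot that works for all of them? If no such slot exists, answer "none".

Nikolai free: 08:00-08:15, 09:00-18:45 (invert busy blocks within the working day).
Chen free: 08:00-12:30, 14:30-17:45, 18:00-19:00.
Rosa free: 08:00-10:15, 13:15-18:45.
Omar free: 09:00-12:15, 14:45-19:00.
Sofia free: 09:00-12:45, 15:15-17:00, 18:00-19:00.
Nikolai ∩ Chen: 08:00-08:15, 09:00-12:30, 14:30-17:45, 18:00-18:45.
Nikolai ∩ Chen ∩ Rosa: 08:00-08:15, 09:00-10:15, 14:30-17:45, 18:00-18:45.
Nikolai ∩ Chen ∩ Rosa ∩ Omar: 09:00-10:15, 14:45-17:45, 18:00-18:45.
Nikolai ∩ Chen ∩ Rosa ∩ Omar ∩ Sofia: 09:00-10:15, 15:15-17:00, 18:00-18:45.
The first common window of at least 60 minutes is 09:00-10:15, so the earliest start is 09:00.

09:00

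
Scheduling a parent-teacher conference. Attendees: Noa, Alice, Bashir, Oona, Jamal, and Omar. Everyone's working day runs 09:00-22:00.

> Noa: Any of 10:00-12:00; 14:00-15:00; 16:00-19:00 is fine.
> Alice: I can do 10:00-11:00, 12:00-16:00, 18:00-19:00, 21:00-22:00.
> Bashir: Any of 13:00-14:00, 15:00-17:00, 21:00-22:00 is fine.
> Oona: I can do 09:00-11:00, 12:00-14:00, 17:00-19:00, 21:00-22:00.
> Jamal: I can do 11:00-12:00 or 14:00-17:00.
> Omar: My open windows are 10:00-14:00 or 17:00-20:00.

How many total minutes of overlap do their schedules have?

Noa ∩ Alice: 10:00-11:00, 14:00-15:00, 18:00-19:00.
Noa ∩ Alice ∩ Bashir: ∅.
Noa ∩ Alice ∩ Bashir ∩ Oona: ∅.
Noa ∩ Alice ∩ Bashir ∩ Oona ∩ Jamal: ∅.
Noa ∩ Alice ∩ Bashir ∩ Oona ∩ Jamal ∩ Omar: ∅.
There is no time when everyone is free.
There is no common window, so the total is 0 minutes.

0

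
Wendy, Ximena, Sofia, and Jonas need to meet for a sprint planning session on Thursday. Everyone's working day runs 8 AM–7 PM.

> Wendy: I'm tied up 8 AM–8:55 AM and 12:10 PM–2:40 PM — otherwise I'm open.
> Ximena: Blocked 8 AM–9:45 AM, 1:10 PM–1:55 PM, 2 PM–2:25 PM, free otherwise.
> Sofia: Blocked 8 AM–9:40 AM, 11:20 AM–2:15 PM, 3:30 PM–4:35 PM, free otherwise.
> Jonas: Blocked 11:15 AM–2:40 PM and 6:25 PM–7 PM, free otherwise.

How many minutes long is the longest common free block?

110

Wendy free: 08:55-12:10, 14:40-19:00 (invert busy blocks within the working day).
Ximena free: 09:45-13:10, 13:55-14:00, 14:25-19:00 (invert busy blocks within the working day).
Sofia free: 09:40-11:20, 14:15-15:30, 16:35-19:00 (invert busy blocks within the working day).
Jonas free: 08:00-11:15, 14:40-18:25 (invert busy blocks within the working day).
Wendy ∩ Ximena: 09:45-12:10, 14:40-19:00.
Wendy ∩ Ximena ∩ Sofia: 09:45-11:20, 14:40-15:30, 16:35-19:00.
Wendy ∩ Ximena ∩ Sofia ∩ Jonas: 09:45-11:15, 14:40-15:30, 16:35-18:25.
So the common availability across everyone is 09:45-11:15, 14:40-15:30, 16:35-18:25.
The longest is 16:35-18:25 at 110 minutes.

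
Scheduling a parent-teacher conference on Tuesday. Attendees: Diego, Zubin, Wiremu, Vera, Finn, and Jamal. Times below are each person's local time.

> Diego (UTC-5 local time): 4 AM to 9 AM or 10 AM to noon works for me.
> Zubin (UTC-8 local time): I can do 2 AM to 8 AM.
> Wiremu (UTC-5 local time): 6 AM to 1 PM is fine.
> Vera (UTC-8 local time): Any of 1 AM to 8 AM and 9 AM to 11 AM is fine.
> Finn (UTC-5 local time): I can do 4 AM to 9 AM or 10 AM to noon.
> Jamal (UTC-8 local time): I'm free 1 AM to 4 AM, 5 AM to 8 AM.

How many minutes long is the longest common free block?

60

Diego in UTC: 09:00-14:00, 15:00-17:00 (add 5h to convert from UTC-5).
Zubin in UTC: 10:00-16:00 (add 8h to convert from UTC-8).
Wiremu in UTC: 11:00-18:00 (add 5h to convert from UTC-5).
Vera in UTC: 09:00-16:00, 17:00-19:00 (add 8h to convert from UTC-8).
Finn in UTC: 09:00-14:00, 15:00-17:00 (add 5h to convert from UTC-5).
Jamal in UTC: 09:00-12:00, 13:00-16:00 (add 8h to convert from UTC-8).
Diego ∩ Zubin: 10:00-14:00, 15:00-16:00.
Diego ∩ Zubin ∩ Wiremu: 11:00-14:00, 15:00-16:00.
Diego ∩ Zubin ∩ Wiremu ∩ Vera: 11:00-14:00, 15:00-16:00.
Diego ∩ Zubin ∩ Wiremu ∩ Vera ∩ Finn: 11:00-14:00, 15:00-16:00.
Diego ∩ Zubin ∩ Wiremu ∩ Vera ∩ Finn ∩ Jamal: 11:00-12:00, 13:00-14:00, 15:00-16:00.
The longest is 11:00-12:00 at 60 minutes.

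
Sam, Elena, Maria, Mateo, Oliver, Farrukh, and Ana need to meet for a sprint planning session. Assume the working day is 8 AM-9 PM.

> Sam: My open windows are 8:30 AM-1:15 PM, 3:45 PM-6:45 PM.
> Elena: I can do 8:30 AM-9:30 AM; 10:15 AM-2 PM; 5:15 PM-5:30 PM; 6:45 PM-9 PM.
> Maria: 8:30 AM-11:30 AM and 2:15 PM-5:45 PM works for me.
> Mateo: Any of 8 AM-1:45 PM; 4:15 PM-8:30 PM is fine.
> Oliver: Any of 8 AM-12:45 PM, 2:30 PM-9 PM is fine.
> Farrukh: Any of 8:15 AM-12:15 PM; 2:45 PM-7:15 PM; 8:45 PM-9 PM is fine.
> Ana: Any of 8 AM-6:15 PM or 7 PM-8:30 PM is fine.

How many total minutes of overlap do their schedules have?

Sam ∩ Elena: 08:30-09:30, 10:15-13:15, 17:15-17:30.
Sam ∩ Elena ∩ Maria: 08:30-09:30, 10:15-11:30, 17:15-17:30.
Sam ∩ Elena ∩ Maria ∩ Mateo: 08:30-09:30, 10:15-11:30, 17:15-17:30.
Sam ∩ Elena ∩ Maria ∩ Mateo ∩ Oliver: 08:30-09:30, 10:15-11:30, 17:15-17:30.
Sam ∩ Elena ∩ Maria ∩ Mateo ∩ Oliver ∩ Farrukh: 08:30-09:30, 10:15-11:30, 17:15-17:30.
Sam ∩ Elena ∩ Maria ∩ Mateo ∩ Oliver ∩ Farrukh ∩ Ana: 08:30-09:30, 10:15-11:30, 17:15-17:30.
Those are the intersection windows.
Summing the common windows: 60 + 75 + 15 = 150 minutes.

150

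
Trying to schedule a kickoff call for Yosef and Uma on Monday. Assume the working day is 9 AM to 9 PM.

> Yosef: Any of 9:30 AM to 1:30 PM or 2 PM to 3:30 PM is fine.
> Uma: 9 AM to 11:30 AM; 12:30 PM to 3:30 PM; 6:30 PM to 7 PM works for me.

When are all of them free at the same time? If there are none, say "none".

09:30-11:30, 12:30-13:30, 14:00-15:30

Yosef ∩ Uma: 09:30-11:30, 12:30-13:30, 14:00-15:30.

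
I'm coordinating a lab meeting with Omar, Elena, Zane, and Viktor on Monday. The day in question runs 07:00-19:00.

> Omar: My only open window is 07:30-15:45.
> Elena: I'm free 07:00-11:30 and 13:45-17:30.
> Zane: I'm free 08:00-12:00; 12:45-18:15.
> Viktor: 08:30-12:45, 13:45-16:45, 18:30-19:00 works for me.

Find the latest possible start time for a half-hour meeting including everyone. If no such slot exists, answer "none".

Omar ∩ Elena: 07:30-11:30, 13:45-15:45.
Omar ∩ Elena ∩ Zane: 08:00-11:30, 13:45-15:45.
Omar ∩ Elena ∩ Zane ∩ Viktor: 08:30-11:30, 13:45-15:45.
The last common window of at least 30 minutes is 13:45-15:45; a 30-minute meeting can start as late as 15:15 and still end by 15:45.

15:15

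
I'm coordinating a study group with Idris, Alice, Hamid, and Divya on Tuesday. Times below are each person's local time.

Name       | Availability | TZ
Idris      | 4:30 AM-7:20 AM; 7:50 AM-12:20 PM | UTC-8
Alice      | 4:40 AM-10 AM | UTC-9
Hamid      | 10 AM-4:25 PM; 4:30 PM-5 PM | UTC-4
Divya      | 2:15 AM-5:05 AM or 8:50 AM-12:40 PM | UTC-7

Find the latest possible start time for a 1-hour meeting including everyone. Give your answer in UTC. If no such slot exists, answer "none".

18:00

Idris in UTC: 12:30-15:20, 15:50-20:20 (add 8h to convert from UTC-8).
Alice in UTC: 13:40-19:00 (add 9h to convert from UTC-9).
Hamid in UTC: 14:00-20:25, 20:30-21:00 (add 4h to convert from UTC-4).
Divya in UTC: 09:15-12:05, 15:50-19:40 (add 7h to convert from UTC-7).
Idris ∩ Alice: 13:40-15:20, 15:50-19:00.
Idris ∩ Alice ∩ Hamid: 14:00-15:20, 15:50-19:00.
Idris ∩ Alice ∩ Hamid ∩ Divya: 15:50-19:00.
The last common window of at least 60 minutes is 15:50-19:00; a 60-minute meeting can start as late as 18:00 and still end by 19:00.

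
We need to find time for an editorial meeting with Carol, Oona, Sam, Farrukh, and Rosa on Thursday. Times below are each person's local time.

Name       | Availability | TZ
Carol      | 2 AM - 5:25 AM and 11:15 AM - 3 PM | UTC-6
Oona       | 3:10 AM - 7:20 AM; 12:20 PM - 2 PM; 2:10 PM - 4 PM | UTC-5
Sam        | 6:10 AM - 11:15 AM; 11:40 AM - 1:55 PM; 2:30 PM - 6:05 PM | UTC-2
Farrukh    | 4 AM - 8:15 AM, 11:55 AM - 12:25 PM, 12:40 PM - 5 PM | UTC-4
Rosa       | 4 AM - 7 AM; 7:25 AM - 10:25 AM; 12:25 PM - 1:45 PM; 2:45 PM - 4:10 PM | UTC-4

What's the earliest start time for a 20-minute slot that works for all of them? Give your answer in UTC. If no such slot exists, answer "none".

Carol in UTC: 08:00-11:25, 17:15-21:00 (add 6h to convert from UTC-6).
Oona in UTC: 08:10-12:20, 17:20-19:00, 19:10-21:00 (add 5h to convert from UTC-5).
Sam in UTC: 08:10-13:15, 13:40-15:55, 16:30-20:05 (add 2h to convert from UTC-2).
Farrukh in UTC: 08:00-12:15, 15:55-16:25, 16:40-21:00 (add 4h to convert from UTC-4).
Rosa in UTC: 08:00-11:00, 11:25-14:25, 16:25-17:45, 18:45-20:10 (add 4h to convert from UTC-4).
Carol ∩ Oona: 08:10-11:25, 17:20-19:00, 19:10-21:00.
Carol ∩ Oona ∩ Sam: 08:10-11:25, 17:20-19:00, 19:10-20:05.
Carol ∩ Oona ∩ Sam ∩ Farrukh: 08:10-11:25, 17:20-19:00, 19:10-20:05.
Carol ∩ Oona ∩ Sam ∩ Farrukh ∩ Rosa: 08:10-11:00, 17:20-17:45, 18:45-19:00, 19:10-20:05.
So the common availability across everyone is 08:10-11:00, 17:20-17:45, 18:45-19:00, 19:10-20:05.
The first common window of at least 20 minutes is 08:10-11:00, so the earliest start is 08:10.

08:10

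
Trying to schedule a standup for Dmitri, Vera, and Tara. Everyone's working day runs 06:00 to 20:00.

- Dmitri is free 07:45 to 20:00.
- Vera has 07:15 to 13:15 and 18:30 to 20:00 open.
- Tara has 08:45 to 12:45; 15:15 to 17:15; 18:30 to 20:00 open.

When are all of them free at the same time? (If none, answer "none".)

Dmitri ∩ Vera: 07:45-13:15, 18:30-20:00.
Dmitri ∩ Vera ∩ Tara: 08:45-12:45, 18:30-20:00.
So the common availability across everyone is 08:45-12:45, 18:30-20:00.

08:45-12:45, 18:30-20:00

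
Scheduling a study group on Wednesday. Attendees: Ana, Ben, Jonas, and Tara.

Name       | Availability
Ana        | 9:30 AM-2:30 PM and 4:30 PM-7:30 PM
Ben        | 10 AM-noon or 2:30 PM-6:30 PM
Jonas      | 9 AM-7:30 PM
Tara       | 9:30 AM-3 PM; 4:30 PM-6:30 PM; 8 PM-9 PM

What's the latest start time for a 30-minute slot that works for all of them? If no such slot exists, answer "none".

18:00

Ana ∩ Ben: 10:00-12:00, 16:30-18:30.
Ana ∩ Ben ∩ Jonas: 10:00-12:00, 16:30-18:30.
Ana ∩ Ben ∩ Jonas ∩ Tara: 10:00-12:00, 16:30-18:30.
The last common window of at least 30 minutes is 16:30-18:30; a 30-minute meeting can start as late as 18:00 and still end by 18:30.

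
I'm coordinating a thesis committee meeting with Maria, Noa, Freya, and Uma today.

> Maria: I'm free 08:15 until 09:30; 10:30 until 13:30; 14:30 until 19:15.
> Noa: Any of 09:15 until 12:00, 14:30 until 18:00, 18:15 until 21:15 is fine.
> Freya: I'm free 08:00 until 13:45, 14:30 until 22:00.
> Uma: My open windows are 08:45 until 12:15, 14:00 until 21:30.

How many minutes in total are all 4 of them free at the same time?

375

Maria ∩ Noa: 09:15-09:30, 10:30-12:00, 14:30-18:00, 18:15-19:15.
Maria ∩ Noa ∩ Freya: 09:15-09:30, 10:30-12:00, 14:30-18:00, 18:15-19:15.
Maria ∩ Noa ∩ Freya ∩ Uma: 09:15-09:30, 10:30-12:00, 14:30-18:00, 18:15-19:15.
Summing the common windows: 15 + 90 + 210 + 60 = 375 minutes.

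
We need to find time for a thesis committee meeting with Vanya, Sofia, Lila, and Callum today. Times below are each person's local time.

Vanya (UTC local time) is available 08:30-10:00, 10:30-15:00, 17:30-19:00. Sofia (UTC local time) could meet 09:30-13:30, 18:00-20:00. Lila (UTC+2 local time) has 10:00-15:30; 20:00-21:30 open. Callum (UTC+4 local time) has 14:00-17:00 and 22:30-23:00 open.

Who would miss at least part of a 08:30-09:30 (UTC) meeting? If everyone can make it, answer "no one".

Callum, Sofia

Vanya in UTC: 08:30-10:00, 10:30-15:00, 17:30-19:00.
Sofia in UTC: 09:30-13:30, 18:00-20:00.
Lila in UTC: 08:00-13:30, 18:00-19:30 (subtract 2h to convert from UTC+2).
Callum in UTC: 10:00-13:00, 18:30-19:00 (subtract 4h to convert from UTC+4).
Vanya: free for 08:30-09:30. Sofia: not fully free for 08:30-09:30. Lila: free for 08:30-09:30. Callum: not fully free for 08:30-09:30.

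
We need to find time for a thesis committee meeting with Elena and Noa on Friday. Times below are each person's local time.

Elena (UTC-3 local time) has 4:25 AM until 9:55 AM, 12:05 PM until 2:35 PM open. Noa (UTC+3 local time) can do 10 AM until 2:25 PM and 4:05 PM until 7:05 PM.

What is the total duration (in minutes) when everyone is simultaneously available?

300

Elena in UTC: 07:25-12:55, 15:05-17:35 (add 3h to convert from UTC-3).
Noa in UTC: 07:00-11:25, 13:05-16:05 (subtract 3h to convert from UTC+3).
Elena ∩ Noa: 07:25-11:25, 15:05-16:05.
So the common availability across everyone is 07:25-11:25, 15:05-16:05.
Summing the common windows: 240 + 60 = 300 minutes.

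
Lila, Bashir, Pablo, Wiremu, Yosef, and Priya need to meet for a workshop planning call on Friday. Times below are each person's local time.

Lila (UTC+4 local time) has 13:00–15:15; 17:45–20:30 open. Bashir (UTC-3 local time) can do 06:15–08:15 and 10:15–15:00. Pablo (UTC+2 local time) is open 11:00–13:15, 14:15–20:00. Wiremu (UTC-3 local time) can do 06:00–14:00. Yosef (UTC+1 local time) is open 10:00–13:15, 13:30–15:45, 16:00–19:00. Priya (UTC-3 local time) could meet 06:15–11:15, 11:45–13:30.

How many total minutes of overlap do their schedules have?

240

Lila in UTC: 09:00-11:15, 13:45-16:30 (subtract 4h to convert from UTC+4).
Bashir in UTC: 09:15-11:15, 13:15-18:00 (add 3h to convert from UTC-3).
Pablo in UTC: 09:00-11:15, 12:15-18:00 (subtract 2h to convert from UTC+2).
Wiremu in UTC: 09:00-17:00 (add 3h to convert from UTC-3).
Yosef in UTC: 09:00-12:15, 12:30-14:45, 15:00-18:00 (subtract 1h to convert from UTC+1).
Priya in UTC: 09:15-14:15, 14:45-16:30 (add 3h to convert from UTC-3).
Lila ∩ Bashir: 09:15-11:15, 13:45-16:30.
Lila ∩ Bashir ∩ Pablo: 09:15-11:15, 13:45-16:30.
Lila ∩ Bashir ∩ Pablo ∩ Wiremu: 09:15-11:15, 13:45-16:30.
Lila ∩ Bashir ∩ Pablo ∩ Wiremu ∩ Yosef: 09:15-11:15, 13:45-14:45, 15:00-16:30.
Lila ∩ Bashir ∩ Pablo ∩ Wiremu ∩ Yosef ∩ Priya: 09:15-11:15, 13:45-14:15, 15:00-16:30.
So the common availability across everyone is 09:15-11:15, 13:45-14:15, 15:00-16:30.
Summing the common windows: 120 + 30 + 90 = 240 minutes.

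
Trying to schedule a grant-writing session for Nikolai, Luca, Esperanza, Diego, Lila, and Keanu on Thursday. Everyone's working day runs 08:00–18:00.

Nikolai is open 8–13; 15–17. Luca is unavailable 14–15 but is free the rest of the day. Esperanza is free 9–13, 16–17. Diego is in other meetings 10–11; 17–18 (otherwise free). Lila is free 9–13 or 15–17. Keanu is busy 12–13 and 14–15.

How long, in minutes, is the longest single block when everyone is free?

60

Nikolai free: 08:00-13:00, 15:00-17:00.
Luca free: 08:00-14:00, 15:00-18:00 (invert busy blocks within the working day).
Esperanza free: 09:00-13:00, 16:00-17:00.
Diego free: 08:00-10:00, 11:00-17:00 (invert busy blocks within the working day).
Lila free: 09:00-13:00, 15:00-17:00.
Keanu free: 08:00-12:00, 13:00-14:00, 15:00-18:00 (invert busy blocks within the working day).
Nikolai ∩ Luca: 08:00-13:00, 15:00-17:00.
Nikolai ∩ Luca ∩ Esperanza: 09:00-13:00, 16:00-17:00.
Nikolai ∩ Luca ∩ Esperanza ∩ Diego: 09:00-10:00, 11:00-13:00, 16:00-17:00.
Nikolai ∩ Luca ∩ Esperanza ∩ Diego ∩ Lila: 09:00-10:00, 11:00-13:00, 16:00-17:00.
Nikolai ∩ Luca ∩ Esperanza ∩ Diego ∩ Lila ∩ Keanu: 09:00-10:00, 11:00-12:00, 16:00-17:00.
The longest is 09:00-10:00 at 60 minutes.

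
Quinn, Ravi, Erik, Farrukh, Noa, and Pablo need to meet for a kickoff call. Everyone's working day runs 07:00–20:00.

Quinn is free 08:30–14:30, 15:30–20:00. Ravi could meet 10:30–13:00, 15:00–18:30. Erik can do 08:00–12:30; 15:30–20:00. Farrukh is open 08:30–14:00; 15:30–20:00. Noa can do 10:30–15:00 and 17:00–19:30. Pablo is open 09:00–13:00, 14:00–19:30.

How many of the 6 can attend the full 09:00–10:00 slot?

4

Quinn, Erik, Farrukh, and Pablo can make the full 09:00-10:00 slot — that's 4.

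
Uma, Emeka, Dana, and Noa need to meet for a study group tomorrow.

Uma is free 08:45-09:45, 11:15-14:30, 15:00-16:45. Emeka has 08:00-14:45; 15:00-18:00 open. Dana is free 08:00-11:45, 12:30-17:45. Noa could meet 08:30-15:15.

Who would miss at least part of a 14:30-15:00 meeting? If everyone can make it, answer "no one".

Uma: not fully free for 14:30-15:00. Emeka: not fully free for 14:30-15:00. Dana: free for 14:30-15:00. Noa: free for 14:30-15:00.

Emeka, Uma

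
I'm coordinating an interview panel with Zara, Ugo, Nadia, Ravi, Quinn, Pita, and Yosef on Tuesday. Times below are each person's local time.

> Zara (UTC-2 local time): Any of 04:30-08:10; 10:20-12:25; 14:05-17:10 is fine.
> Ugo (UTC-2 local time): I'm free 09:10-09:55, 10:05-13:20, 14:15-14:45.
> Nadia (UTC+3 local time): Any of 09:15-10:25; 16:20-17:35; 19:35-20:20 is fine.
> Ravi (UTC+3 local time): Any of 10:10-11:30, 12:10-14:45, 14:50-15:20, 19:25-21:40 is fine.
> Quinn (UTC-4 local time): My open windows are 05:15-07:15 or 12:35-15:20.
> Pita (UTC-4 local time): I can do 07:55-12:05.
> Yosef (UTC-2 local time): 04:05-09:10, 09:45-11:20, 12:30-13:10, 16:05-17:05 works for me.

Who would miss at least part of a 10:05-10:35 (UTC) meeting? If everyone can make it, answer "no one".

Nadia, Pita, Ugo, Zara

Zara in UTC: 06:30-10:10, 12:20-14:25, 16:05-19:10 (add 2h to convert from UTC-2).
Ugo in UTC: 11:10-11:55, 12:05-15:20, 16:15-16:45 (add 2h to convert from UTC-2).
Nadia in UTC: 06:15-07:25, 13:20-14:35, 16:35-17:20 (subtract 3h to convert from UTC+3).
Ravi in UTC: 07:10-08:30, 09:10-11:45, 11:50-12:20, 16:25-18:40 (subtract 3h to convert from UTC+3).
Quinn in UTC: 09:15-11:15, 16:35-19:20 (add 4h to convert from UTC-4).
Pita in UTC: 11:55-16:05 (add 4h to convert from UTC-4).
Yosef in UTC: 06:05-11:10, 11:45-13:20, 14:30-15:10, 18:05-19:05 (add 2h to convert from UTC-2).
Zara: not fully free for 10:05-10:35. Ugo: not fully free for 10:05-10:35. Nadia: not fully free for 10:05-10:35. Ravi: free for 10:05-10:35. Quinn: free for 10:05-10:35. Pita: not fully free for 10:05-10:35. Yosef: free for 10:05-10:35.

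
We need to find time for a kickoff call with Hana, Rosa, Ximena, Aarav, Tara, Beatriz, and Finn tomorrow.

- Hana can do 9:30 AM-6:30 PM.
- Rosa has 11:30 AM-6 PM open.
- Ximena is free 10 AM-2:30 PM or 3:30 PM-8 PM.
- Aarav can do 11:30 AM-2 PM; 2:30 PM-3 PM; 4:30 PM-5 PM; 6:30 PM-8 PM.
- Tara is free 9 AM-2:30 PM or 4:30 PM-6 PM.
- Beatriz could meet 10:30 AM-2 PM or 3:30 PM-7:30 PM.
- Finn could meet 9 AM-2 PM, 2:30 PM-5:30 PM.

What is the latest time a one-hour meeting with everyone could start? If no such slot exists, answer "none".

13:00

Hana ∩ Rosa: 11:30-18:00.
Hana ∩ Rosa ∩ Ximena: 11:30-14:30, 15:30-18:00.
Hana ∩ Rosa ∩ Ximena ∩ Aarav: 11:30-14:00, 16:30-17:00.
Hana ∩ Rosa ∩ Ximena ∩ Aarav ∩ Tara: 11:30-14:00, 16:30-17:00.
Hana ∩ Rosa ∩ Ximena ∩ Aarav ∩ Tara ∩ Beatriz: 11:30-14:00, 16:30-17:00.
Hana ∩ Rosa ∩ Ximena ∩ Aarav ∩ Tara ∩ Beatriz ∩ Finn: 11:30-14:00, 16:30-17:00.
The last common window of at least 60 minutes is 11:30-14:00; a 60-minute meeting can start as late as 13:00 and still end by 14:00.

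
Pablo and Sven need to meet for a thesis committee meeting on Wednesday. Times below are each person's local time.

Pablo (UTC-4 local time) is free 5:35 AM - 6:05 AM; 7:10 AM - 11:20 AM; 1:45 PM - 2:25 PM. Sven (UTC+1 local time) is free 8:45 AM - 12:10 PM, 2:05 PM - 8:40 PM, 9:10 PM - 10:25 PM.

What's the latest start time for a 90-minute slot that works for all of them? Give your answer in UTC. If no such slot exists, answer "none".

Pablo in UTC: 09:35-10:05, 11:10-15:20, 17:45-18:25 (add 4h to convert from UTC-4).
Sven in UTC: 07:45-11:10, 13:05-19:40, 20:10-21:25 (subtract 1h to convert from UTC+1).
Pablo ∩ Sven: 09:35-10:05, 13:05-15:20, 17:45-18:25.
Those are the intersection windows.
The last common window of at least 90 minutes is 13:05-15:20; a 90-minute meeting can start as late as 13:50 and still end by 15:20.

13:50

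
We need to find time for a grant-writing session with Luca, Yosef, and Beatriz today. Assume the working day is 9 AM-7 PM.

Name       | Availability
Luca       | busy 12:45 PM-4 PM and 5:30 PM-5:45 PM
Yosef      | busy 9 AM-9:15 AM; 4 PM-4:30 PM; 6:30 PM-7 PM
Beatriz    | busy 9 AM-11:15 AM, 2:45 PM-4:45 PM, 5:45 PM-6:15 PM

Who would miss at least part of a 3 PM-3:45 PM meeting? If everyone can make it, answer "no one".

Beatriz, Luca

Luca free: 09:00-12:45, 16:00-17:30, 17:45-19:00 (invert busy blocks within the working day).
Yosef free: 09:15-16:00, 16:30-18:30 (invert busy blocks within the working day).
Beatriz free: 11:15-14:45, 16:45-17:45, 18:15-19:00 (invert busy blocks within the working day).
Luca: not fully free for 15:00-15:45. Yosef: free for 15:00-15:45. Beatriz: not fully free for 15:00-15:45.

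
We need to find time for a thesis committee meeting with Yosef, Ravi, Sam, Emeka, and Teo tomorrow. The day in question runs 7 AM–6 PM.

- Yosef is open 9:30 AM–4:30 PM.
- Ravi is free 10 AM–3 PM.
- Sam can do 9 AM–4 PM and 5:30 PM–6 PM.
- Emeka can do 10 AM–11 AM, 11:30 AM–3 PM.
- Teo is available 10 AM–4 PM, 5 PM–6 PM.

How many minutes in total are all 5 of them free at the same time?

Yosef ∩ Ravi: 10:00-15:00.
Yosef ∩ Ravi ∩ Sam: 10:00-15:00.
Yosef ∩ Ravi ∩ Sam ∩ Emeka: 10:00-11:00, 11:30-15:00.
Yosef ∩ Ravi ∩ Sam ∩ Emeka ∩ Teo: 10:00-11:00, 11:30-15:00.
Those are the intersection windows.
Summing the common windows: 60 + 210 = 270 minutes.

270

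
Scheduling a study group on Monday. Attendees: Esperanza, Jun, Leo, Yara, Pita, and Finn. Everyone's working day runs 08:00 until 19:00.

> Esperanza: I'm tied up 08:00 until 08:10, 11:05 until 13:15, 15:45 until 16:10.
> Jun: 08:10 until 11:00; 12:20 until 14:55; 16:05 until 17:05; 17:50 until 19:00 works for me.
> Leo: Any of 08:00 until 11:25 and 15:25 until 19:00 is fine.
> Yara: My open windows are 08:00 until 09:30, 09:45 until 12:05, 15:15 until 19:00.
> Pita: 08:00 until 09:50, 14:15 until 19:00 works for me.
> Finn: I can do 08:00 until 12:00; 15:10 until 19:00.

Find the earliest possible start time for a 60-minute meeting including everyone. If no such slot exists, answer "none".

08:10

Esperanza free: 08:10-11:05, 13:15-15:45, 16:10-19:00 (invert busy blocks within the working day).
Jun free: 08:10-11:00, 12:20-14:55, 16:05-17:05, 17:50-19:00.
Leo free: 08:00-11:25, 15:25-19:00.
Yara free: 08:00-09:30, 09:45-12:05, 15:15-19:00.
Pita free: 08:00-09:50, 14:15-19:00.
Finn free: 08:00-12:00, 15:10-19:00.
Esperanza ∩ Jun: 08:10-11:00, 13:15-14:55, 16:10-17:05, 17:50-19:00.
Esperanza ∩ Jun ∩ Leo: 08:10-11:00, 16:10-17:05, 17:50-19:00.
Esperanza ∩ Jun ∩ Leo ∩ Yara: 08:10-09:30, 09:45-11:00, 16:10-17:05, 17:50-19:00.
Esperanza ∩ Jun ∩ Leo ∩ Yara ∩ Pita: 08:10-09:30, 09:45-09:50, 16:10-17:05, 17:50-19:00.
Esperanza ∩ Jun ∩ Leo ∩ Yara ∩ Pita ∩ Finn: 08:10-09:30, 09:45-09:50, 16:10-17:05, 17:50-19:00.
The first common window of at least 60 minutes is 08:10-09:30, so the earliest start is 08:10.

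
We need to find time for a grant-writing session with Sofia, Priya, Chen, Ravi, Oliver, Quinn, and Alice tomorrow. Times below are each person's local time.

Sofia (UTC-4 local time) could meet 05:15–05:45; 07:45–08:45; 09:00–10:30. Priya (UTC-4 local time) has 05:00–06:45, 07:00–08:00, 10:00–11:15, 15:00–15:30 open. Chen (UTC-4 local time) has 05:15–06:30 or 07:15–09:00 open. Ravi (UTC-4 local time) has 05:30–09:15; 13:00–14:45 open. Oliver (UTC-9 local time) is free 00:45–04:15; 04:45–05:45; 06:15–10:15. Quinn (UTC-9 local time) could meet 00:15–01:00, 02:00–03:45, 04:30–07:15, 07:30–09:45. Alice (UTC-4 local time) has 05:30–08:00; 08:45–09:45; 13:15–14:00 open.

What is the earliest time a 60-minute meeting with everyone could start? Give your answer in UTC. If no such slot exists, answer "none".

Sofia in UTC: 09:15-09:45, 11:45-12:45, 13:00-14:30 (add 4h to convert from UTC-4).
Priya in UTC: 09:00-10:45, 11:00-12:00, 14:00-15:15, 19:00-19:30 (add 4h to convert from UTC-4).
Chen in UTC: 09:15-10:30, 11:15-13:00 (add 4h to convert from UTC-4).
Ravi in UTC: 09:30-13:15, 17:00-18:45 (add 4h to convert from UTC-4).
Oliver in UTC: 09:45-13:15, 13:45-14:45, 15:15-19:15 (add 9h to convert from UTC-9).
Quinn in UTC: 09:15-10:00, 11:00-12:45, 13:30-16:15, 16:30-18:45 (add 9h to convert from UTC-9).
Alice in UTC: 09:30-12:00, 12:45-13:45, 17:15-18:00 (add 4h to convert from UTC-4).
Sofia ∩ Priya: 09:15-09:45, 11:45-12:00, 14:00-14:30.
Sofia ∩ Priya ∩ Chen: 09:15-09:45, 11:45-12:00.
Sofia ∩ Priya ∩ Chen ∩ Ravi: 09:30-09:45, 11:45-12:00.
Sofia ∩ Priya ∩ Chen ∩ Ravi ∩ Oliver: 11:45-12:00.
Sofia ∩ Priya ∩ Chen ∩ Ravi ∩ Oliver ∩ Quinn: 11:45-12:00.
Sofia ∩ Priya ∩ Chen ∩ Ravi ∩ Oliver ∩ Quinn ∩ Alice: 11:45-12:00.
No common window is at least 60 minutes long.

none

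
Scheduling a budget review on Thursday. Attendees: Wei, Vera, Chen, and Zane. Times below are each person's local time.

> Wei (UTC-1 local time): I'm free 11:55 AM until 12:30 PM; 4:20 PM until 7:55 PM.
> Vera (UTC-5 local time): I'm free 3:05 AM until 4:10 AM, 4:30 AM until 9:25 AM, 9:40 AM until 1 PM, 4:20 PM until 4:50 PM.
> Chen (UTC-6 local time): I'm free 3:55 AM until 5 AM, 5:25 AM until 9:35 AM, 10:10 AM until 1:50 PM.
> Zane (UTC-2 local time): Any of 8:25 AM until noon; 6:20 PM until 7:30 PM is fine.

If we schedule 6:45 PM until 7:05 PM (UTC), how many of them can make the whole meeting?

2

Wei in UTC: 12:55-13:30, 17:20-20:55 (add 1h to convert from UTC-1).
Vera in UTC: 08:05-09:10, 09:30-14:25, 14:40-18:00, 21:20-21:50 (add 5h to convert from UTC-5).
Chen in UTC: 09:55-11:00, 11:25-15:35, 16:10-19:50 (add 6h to convert from UTC-6).
Zane in UTC: 10:25-14:00, 20:20-21:30 (add 2h to convert from UTC-2).
Wei and Chen can make the full 18:45-19:05 slot — that's 2.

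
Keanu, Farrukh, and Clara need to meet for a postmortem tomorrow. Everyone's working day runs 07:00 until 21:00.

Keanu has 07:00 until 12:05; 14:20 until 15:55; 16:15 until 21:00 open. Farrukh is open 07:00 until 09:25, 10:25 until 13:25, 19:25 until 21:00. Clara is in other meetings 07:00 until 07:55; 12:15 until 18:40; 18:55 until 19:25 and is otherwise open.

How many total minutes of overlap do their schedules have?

285

Keanu free: 07:00-12:05, 14:20-15:55, 16:15-21:00.
Farrukh free: 07:00-09:25, 10:25-13:25, 19:25-21:00.
Clara free: 07:55-12:15, 18:40-18:55, 19:25-21:00 (invert busy blocks within the working day).
Keanu ∩ Farrukh: 07:00-09:25, 10:25-12:05, 19:25-21:00.
Keanu ∩ Farrukh ∩ Clara: 07:55-09:25, 10:25-12:05, 19:25-21:00.
So the common availability across everyone is 07:55-09:25, 10:25-12:05, 19:25-21:00.
Summing the common windows: 90 + 100 + 95 = 285 minutes.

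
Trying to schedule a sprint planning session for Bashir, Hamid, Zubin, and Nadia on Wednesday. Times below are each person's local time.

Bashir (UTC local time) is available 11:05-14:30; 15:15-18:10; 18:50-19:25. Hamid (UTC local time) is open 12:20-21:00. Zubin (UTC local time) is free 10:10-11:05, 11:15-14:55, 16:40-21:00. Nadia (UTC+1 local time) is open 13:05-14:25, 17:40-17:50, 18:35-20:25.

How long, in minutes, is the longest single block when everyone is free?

Bashir in UTC: 11:05-14:30, 15:15-18:10, 18:50-19:25.
Hamid in UTC: 12:20-21:00.
Zubin in UTC: 10:10-11:05, 11:15-14:55, 16:40-21:00.
Nadia in UTC: 12:05-13:25, 16:40-16:50, 17:35-19:25 (subtract 1h to convert from UTC+1).
Bashir ∩ Hamid: 12:20-14:30, 15:15-18:10, 18:50-19:25.
Bashir ∩ Hamid ∩ Zubin: 12:20-14:30, 16:40-18:10, 18:50-19:25.
Bashir ∩ Hamid ∩ Zubin ∩ Nadia: 12:20-13:25, 16:40-16:50, 17:35-18:10, 18:50-19:25.
The longest is 12:20-13:25 at 65 minutes.

65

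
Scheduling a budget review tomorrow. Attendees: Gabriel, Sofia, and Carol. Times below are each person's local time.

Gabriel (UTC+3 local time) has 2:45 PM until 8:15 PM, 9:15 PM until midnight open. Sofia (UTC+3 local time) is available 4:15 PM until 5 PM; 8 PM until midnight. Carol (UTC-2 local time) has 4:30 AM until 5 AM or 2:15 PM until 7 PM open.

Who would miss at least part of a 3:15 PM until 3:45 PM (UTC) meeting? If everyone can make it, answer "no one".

Gabriel in UTC: 11:45-17:15, 18:15-21:00 (subtract 3h to convert from UTC+3).
Sofia in UTC: 13:15-14:00, 17:00-21:00 (subtract 3h to convert from UTC+3).
Carol in UTC: 06:30-07:00, 16:15-21:00 (add 2h to convert from UTC-2).
Gabriel: free for 15:15-15:45. Sofia: not fully free for 15:15-15:45. Carol: not fully free for 15:15-15:45.

Carol, Sofia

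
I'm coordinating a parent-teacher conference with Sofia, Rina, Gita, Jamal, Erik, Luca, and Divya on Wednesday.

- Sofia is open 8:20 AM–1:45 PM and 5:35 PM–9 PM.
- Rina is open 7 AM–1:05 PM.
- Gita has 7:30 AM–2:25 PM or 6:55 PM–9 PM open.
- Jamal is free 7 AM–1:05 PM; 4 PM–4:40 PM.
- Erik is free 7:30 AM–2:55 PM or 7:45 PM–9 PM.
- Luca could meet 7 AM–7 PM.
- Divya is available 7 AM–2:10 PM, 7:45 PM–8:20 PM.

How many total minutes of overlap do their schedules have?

285

Sofia ∩ Rina: 08:20-13:05.
Sofia ∩ Rina ∩ Gita: 08:20-13:05.
Sofia ∩ Rina ∩ Gita ∩ Jamal: 08:20-13:05.
Sofia ∩ Rina ∩ Gita ∩ Jamal ∩ Erik: 08:20-13:05.
Sofia ∩ Rina ∩ Gita ∩ Jamal ∩ Erik ∩ Luca: 08:20-13:05.
Sofia ∩ Rina ∩ Gita ∩ Jamal ∩ Erik ∩ Luca ∩ Divya: 08:20-13:05.
That's a single block of 285 minutes.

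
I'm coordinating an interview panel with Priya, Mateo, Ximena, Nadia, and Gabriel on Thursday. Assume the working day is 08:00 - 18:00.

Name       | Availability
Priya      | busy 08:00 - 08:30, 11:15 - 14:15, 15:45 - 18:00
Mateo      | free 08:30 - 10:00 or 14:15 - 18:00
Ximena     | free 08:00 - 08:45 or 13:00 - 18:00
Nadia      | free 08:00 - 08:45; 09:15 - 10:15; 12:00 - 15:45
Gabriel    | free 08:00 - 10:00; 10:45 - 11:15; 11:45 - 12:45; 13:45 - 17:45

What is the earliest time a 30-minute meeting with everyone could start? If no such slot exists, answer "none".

14:15

Priya free: 08:30-11:15, 14:15-15:45 (invert busy blocks within the working day).
Mateo free: 08:30-10:00, 14:15-18:00.
Ximena free: 08:00-08:45, 13:00-18:00.
Nadia free: 08:00-08:45, 09:15-10:15, 12:00-15:45.
Gabriel free: 08:00-10:00, 10:45-11:15, 11:45-12:45, 13:45-17:45.
Priya ∩ Mateo: 08:30-10:00, 14:15-15:45.
Priya ∩ Mateo ∩ Ximena: 08:30-08:45, 14:15-15:45.
Priya ∩ Mateo ∩ Ximena ∩ Nadia: 08:30-08:45, 14:15-15:45.
Priya ∩ Mateo ∩ Ximena ∩ Nadia ∩ Gabriel: 08:30-08:45, 14:15-15:45.
So the common availability across everyone is 08:30-08:45, 14:15-15:45.
The first common window of at least 30 minutes is 14:15-15:45, so the earliest start is 14:15.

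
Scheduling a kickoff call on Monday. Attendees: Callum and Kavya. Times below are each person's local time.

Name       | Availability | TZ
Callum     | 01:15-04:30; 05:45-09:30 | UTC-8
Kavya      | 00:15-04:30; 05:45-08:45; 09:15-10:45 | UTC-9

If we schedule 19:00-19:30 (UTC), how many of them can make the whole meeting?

1

Callum in UTC: 09:15-12:30, 13:45-17:30 (add 8h to convert from UTC-8).
Kavya in UTC: 09:15-13:30, 14:45-17:45, 18:15-19:45 (add 9h to convert from UTC-9).
Kavya can make the full 19:00-19:30 slot — that's 1.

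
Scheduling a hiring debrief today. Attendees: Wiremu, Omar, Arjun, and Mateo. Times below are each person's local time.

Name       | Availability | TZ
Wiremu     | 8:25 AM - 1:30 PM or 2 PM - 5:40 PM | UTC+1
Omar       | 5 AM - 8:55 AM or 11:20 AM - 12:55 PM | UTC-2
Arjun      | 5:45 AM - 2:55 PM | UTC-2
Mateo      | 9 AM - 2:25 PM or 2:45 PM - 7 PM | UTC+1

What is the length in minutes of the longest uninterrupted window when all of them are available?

Wiremu in UTC: 07:25-12:30, 13:00-16:40 (subtract 1h to convert from UTC+1).
Omar in UTC: 07:00-10:55, 13:20-14:55 (add 2h to convert from UTC-2).
Arjun in UTC: 07:45-16:55 (add 2h to convert from UTC-2).
Mateo in UTC: 08:00-13:25, 13:45-18:00 (subtract 1h to convert from UTC+1).
Wiremu ∩ Omar: 07:25-10:55, 13:20-14:55.
Wiremu ∩ Omar ∩ Arjun: 07:45-10:55, 13:20-14:55.
Wiremu ∩ Omar ∩ Arjun ∩ Mateo: 08:00-10:55, 13:20-13:25, 13:45-14:55.
The longest is 08:00-10:55 at 175 minutes.

175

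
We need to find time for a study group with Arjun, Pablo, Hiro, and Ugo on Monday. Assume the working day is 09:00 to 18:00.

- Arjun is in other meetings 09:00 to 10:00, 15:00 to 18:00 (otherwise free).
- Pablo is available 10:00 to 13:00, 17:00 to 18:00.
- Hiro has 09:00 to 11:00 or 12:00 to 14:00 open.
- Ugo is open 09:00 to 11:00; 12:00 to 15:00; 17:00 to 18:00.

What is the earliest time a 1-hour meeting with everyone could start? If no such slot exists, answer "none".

Arjun free: 10:00-15:00 (invert busy blocks within the working day).
Pablo free: 10:00-13:00, 17:00-18:00.
Hiro free: 09:00-11:00, 12:00-14:00.
Ugo free: 09:00-11:00, 12:00-15:00, 17:00-18:00.
Arjun ∩ Pablo: 10:00-13:00.
Arjun ∩ Pablo ∩ Hiro: 10:00-11:00, 12:00-13:00.
Arjun ∩ Pablo ∩ Hiro ∩ Ugo: 10:00-11:00, 12:00-13:00.
So the common availability across everyone is 10:00-11:00, 12:00-13:00.
The first common window of at least 60 minutes is 10:00-11:00, so the earliest start is 10:00.

10:00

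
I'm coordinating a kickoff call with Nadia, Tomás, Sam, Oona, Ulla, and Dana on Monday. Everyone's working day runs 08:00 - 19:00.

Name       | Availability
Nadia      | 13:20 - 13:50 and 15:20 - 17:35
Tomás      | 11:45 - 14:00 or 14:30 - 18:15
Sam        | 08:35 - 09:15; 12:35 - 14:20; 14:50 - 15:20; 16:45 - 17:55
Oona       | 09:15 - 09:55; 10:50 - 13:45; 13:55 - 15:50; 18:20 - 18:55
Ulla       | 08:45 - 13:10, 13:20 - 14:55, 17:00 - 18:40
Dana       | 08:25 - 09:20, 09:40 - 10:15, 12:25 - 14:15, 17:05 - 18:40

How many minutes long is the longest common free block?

Nadia ∩ Tomás: 13:20-13:50, 15:20-17:35.
Nadia ∩ Tomás ∩ Sam: 13:20-13:50, 16:45-17:35.
Nadia ∩ Tomás ∩ Sam ∩ Oona: 13:20-13:45.
Nadia ∩ Tomás ∩ Sam ∩ Oona ∩ Ulla: 13:20-13:45.
Nadia ∩ Tomás ∩ Sam ∩ Oona ∩ Ulla ∩ Dana: 13:20-13:45.
The longest is 13:20-13:45 at 25 minutes.

25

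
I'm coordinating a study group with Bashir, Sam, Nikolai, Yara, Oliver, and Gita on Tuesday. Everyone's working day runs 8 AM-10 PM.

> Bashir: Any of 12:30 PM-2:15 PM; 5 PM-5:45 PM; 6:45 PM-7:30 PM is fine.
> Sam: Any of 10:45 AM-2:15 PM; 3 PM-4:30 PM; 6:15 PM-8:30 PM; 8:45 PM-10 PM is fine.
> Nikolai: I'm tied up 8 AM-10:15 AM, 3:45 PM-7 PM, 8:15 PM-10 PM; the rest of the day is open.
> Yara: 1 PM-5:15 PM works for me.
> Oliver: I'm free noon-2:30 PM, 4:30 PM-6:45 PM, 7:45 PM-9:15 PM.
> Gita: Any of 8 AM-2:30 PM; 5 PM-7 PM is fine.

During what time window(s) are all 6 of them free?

Bashir free: 12:30-14:15, 17:00-17:45, 18:45-19:30.
Sam free: 10:45-14:15, 15:00-16:30, 18:15-20:30, 20:45-22:00.
Nikolai free: 10:15-15:45, 19:00-20:15 (invert busy blocks within the working day).
Yara free: 13:00-17:15.
Oliver free: 12:00-14:30, 16:30-18:45, 19:45-21:15.
Gita free: 08:00-14:30, 17:00-19:00.
Bashir ∩ Sam: 12:30-14:15, 18:45-19:30.
Bashir ∩ Sam ∩ Nikolai: 12:30-14:15, 19:00-19:30.
Bashir ∩ Sam ∩ Nikolai ∩ Yara: 13:00-14:15.
Bashir ∩ Sam ∩ Nikolai ∩ Yara ∩ Oliver: 13:00-14:15.
Bashir ∩ Sam ∩ Nikolai ∩ Yara ∩ Oliver ∩ Gita: 13:00-14:15.

13:00-14:15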